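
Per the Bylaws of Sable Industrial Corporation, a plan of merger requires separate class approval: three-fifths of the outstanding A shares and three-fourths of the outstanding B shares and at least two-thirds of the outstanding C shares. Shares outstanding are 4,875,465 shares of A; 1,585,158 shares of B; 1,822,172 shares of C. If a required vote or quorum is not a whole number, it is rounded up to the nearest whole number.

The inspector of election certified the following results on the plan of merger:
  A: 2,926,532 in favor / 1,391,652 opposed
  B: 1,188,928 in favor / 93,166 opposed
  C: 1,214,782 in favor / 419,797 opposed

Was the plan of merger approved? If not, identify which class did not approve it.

A: 3/5 of 4875465 = 2925279; 2,925,279 required, 2,926,532 in favor — approved.
B: 3/4 of 1585158 = 1188868.50, rounded up to 1188869; 1,188,869 required, 1,188,928 in favor — approved.
C: 2/3 of 1822172 = 1214781.33, rounded up to 1214782; 1,214,782 required, 1,214,782 in favor — approved.

Approved — every class gave the required vote.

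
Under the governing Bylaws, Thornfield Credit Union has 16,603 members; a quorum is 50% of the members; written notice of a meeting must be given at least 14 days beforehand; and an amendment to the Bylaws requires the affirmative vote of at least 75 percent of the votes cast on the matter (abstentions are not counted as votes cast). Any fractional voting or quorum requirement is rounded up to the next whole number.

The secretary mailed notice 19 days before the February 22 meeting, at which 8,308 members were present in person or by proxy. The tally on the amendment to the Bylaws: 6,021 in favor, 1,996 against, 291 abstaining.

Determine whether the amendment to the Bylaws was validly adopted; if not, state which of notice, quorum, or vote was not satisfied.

Notice: 19 days given; 14 required. Satisfied.
Quorum: 50% of 16,603 = 8,301.50, rounded up to 8,302; 8,308 present. Satisfied.
Vote: requires three-fourths of the votes cast (8,308 − 291 abstaining = 8,017); 3/4 of 8017 = 6012.75, rounded up to 6013, so 6,013 needed; 6,021 in favor. Satisfied.

Valid — all requirements satisfied.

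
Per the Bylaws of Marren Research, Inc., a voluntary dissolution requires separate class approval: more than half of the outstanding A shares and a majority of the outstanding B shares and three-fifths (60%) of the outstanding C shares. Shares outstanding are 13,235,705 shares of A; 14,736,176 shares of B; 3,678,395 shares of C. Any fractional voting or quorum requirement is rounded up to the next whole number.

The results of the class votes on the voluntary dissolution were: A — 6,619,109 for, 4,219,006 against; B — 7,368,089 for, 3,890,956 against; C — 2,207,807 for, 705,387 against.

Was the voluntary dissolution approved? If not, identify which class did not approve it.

Approved — every class gave the required vote.

A: a majority of 13235705 is 6617853; 6,617,853 required, 6,619,109 in favor — approved.
B: a majority of 14736176 is 7368089; 7,368,089 required, 7,368,089 in favor — approved.
C: 3/5 of 3678395 = 2207037; 2,207,037 required, 2,207,807 in favor — approved.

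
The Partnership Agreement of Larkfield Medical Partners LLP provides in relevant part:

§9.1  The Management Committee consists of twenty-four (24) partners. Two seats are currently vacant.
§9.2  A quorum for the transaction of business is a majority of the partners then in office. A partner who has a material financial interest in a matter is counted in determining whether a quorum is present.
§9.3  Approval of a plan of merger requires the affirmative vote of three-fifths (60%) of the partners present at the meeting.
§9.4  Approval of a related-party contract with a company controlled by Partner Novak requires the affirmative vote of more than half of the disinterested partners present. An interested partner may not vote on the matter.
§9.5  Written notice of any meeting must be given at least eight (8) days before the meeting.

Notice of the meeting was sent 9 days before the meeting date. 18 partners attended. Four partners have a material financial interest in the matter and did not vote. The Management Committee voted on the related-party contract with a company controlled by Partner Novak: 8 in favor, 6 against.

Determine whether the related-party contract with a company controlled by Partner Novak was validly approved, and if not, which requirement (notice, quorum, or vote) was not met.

Valid — all requirements satisfied.

Notice: 9 days given; 8 required (9 ≥ 8). Satisfied.
Quorum: 18 present (interested partners count toward quorum); quorum is 12. Satisfied.
Vote: the related-party contract with a company controlled by Partner Novak requires a majority of the disinterested partners present (18 − 4 = 14). A majority of 14 is 8, so 8 affirmative votes are needed; 8 voted in favor. Satisfied.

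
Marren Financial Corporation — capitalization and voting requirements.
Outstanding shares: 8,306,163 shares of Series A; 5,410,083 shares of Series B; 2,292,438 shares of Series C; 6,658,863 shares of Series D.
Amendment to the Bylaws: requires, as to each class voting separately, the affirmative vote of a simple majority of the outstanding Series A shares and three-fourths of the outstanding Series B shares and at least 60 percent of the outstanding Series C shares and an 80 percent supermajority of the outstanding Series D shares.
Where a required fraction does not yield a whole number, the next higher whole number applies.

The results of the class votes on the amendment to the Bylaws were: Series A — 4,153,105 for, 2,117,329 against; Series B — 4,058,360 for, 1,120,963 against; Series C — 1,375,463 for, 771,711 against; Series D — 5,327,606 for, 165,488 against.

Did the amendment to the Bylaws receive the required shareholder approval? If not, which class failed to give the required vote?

Series A: a majority of 8306163 is 4153082; 4,153,082 required, 4,153,105 in favor — approved.
Series B: 3/4 of 5410083 = 4057562.25, rounded up to 4057563; 4,057,563 required, 4,058,360 in favor — approved.
Series C: 3/5 of 2292438 = 1375462.80, rounded up to 1375463; 1,375,463 required, 1,375,463 in favor — approved.
Series D: 4/5 of 6658863 = 5327090.40, rounded up to 5327091; 5,327,091 required, 5,327,606 in favor — approved.

Approved — every class gave the required vote.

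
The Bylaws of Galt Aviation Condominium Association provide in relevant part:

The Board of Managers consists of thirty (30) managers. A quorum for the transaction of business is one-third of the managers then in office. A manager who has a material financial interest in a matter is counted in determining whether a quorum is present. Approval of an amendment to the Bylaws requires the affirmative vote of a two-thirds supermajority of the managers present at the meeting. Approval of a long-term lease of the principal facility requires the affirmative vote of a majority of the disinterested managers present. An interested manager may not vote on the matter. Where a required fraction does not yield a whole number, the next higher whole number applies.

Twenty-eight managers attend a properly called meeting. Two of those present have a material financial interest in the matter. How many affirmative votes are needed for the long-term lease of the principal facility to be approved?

14

The long-term lease of the principal facility requires a majority of the disinterested managers present (28 − 2 = 26).
A majority of 26 is 14.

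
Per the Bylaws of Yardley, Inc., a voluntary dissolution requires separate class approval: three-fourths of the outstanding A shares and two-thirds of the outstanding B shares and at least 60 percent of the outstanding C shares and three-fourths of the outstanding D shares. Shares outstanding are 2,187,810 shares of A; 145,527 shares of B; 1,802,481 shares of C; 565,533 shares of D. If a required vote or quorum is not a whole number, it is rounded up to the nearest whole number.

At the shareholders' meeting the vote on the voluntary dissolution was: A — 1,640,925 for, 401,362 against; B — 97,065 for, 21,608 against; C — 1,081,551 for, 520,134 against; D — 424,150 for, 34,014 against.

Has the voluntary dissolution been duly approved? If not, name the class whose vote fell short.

A: 3/4 of 2187810 = 1640857.50, rounded up to 1640858; 1,640,858 required, 1,640,925 in favor — approved.
B: 2/3 of 145527 = 97018; 97,018 required, 97,065 in favor — approved.
C: 3/5 of 1802481 = 1081488.60, rounded up to 1081489; 1,081,489 required, 1,081,551 in favor — approved.
D: 3/4 of 565533 = 424149.75, rounded up to 424150; 424,150 required, 424,150 in favor — approved.

Approved — every class gave the required vote.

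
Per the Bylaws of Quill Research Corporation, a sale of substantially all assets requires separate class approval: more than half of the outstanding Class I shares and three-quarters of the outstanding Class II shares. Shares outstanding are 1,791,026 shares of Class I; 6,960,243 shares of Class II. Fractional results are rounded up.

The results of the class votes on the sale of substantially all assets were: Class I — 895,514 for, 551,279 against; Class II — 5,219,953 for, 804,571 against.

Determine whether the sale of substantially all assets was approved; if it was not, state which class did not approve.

Not approved — the Class II shares did not give the required vote.

Class I: a majority of 1791026 is 895514; 895,514 required, 895,514 in favor — approved.
Class II: 3/4 of 6960243 = 5220182.25, rounded up to 5220183; 5,220,183 required, 5,219,953 in favor — not approved.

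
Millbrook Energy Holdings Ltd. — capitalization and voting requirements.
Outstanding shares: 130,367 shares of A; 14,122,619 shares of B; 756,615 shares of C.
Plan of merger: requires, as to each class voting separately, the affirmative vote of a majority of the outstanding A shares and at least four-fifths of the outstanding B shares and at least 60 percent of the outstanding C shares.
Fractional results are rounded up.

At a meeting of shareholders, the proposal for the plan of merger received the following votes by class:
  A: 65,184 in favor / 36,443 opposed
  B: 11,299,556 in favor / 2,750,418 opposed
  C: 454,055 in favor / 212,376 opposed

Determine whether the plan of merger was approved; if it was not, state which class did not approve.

Approved — every class gave the required vote.

A: a majority of 130367 is 65184; 65,184 required, 65,184 in favor — approved.
B: 4/5 of 14122619 = 11298095.20, rounded up to 11298096; 11,298,096 required, 11,299,556 in favor — approved.
C: 3/5 of 756615 = 453969; 453,969 required, 454,055 in favor — approved.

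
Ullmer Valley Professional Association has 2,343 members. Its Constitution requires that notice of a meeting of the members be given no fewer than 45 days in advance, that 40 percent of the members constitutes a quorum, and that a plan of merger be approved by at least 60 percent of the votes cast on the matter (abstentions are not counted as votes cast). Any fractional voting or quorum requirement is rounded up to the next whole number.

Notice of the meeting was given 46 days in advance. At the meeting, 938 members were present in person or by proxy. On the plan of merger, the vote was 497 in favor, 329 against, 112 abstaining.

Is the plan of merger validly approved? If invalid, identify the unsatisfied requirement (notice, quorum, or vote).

Notice: 46 days given; 45 required. Satisfied.
Quorum: 40% of 2,343 = 937.20, rounded up to 938; 938 present. Satisfied.
Vote: requires three-fifths of the votes cast (938 − 112 abstaining = 826); 3/5 of 826 = 495.60, rounded up to 496, so 496 needed; 497 in favor. Satisfied.

Valid — all requirements satisfied.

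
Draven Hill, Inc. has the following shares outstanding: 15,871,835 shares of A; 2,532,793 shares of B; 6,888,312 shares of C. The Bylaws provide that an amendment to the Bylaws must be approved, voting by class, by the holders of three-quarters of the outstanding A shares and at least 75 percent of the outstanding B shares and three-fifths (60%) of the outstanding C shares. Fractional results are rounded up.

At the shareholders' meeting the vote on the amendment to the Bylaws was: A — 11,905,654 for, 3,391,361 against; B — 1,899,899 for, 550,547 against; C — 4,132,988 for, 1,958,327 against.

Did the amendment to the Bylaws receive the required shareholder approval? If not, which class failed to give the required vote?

A: 3/4 of 15871835 = 11903876.25, rounded up to 11903877; 11,903,877 required, 11,905,654 in favor — approved.
B: 3/4 of 2532793 = 1899594.75, rounded up to 1899595; 1,899,595 required, 1,899,899 in favor — approved.
C: 3/5 of 6888312 = 4132987.20, rounded up to 4132988; 4,132,988 required, 4,132,988 in favor — approved.

Approved — every class gave the required vote.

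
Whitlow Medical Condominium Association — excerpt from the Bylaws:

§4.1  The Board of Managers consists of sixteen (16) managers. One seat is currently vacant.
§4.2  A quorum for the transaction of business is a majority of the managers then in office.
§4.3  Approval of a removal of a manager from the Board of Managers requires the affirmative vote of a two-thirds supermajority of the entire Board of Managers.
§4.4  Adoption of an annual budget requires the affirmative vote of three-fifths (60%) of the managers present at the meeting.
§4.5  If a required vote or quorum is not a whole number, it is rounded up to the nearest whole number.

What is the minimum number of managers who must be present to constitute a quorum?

A majority of 15 is 8.

8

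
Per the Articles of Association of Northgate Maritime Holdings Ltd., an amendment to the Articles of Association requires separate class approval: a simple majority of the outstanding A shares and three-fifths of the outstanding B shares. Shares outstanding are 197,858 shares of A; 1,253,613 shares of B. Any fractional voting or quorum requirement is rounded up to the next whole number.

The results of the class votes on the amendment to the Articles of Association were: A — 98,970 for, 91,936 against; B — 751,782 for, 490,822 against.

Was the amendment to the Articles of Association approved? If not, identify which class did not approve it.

Not approved — the B shares did not give the required vote.

A: a majority of 197858 is 98930; 98,930 required, 98,970 in favor — approved.
B: 3/5 of 1253613 = 752167.80, rounded up to 752168; 752,168 required, 751,782 in favor — not approved.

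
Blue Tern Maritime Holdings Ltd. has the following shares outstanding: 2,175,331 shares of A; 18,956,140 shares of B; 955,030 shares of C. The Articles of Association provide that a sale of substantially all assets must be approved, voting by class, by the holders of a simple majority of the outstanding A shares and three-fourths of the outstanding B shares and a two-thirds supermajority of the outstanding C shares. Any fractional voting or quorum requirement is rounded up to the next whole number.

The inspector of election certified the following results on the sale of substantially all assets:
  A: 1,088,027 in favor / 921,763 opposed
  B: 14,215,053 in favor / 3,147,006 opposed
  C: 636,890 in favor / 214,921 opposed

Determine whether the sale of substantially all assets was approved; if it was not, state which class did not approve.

Not approved — the B shares did not give the required vote.

A: a majority of 2175331 is 1087666; 1,087,666 required, 1,088,027 in favor — approved.
B: 3/4 of 18956140 = 14217105; 14,217,105 required, 14,215,053 in favor — not approved.
C: 2/3 of 955030 = 636686.67, rounded up to 636687; 636,687 required, 636,890 in favor — approved.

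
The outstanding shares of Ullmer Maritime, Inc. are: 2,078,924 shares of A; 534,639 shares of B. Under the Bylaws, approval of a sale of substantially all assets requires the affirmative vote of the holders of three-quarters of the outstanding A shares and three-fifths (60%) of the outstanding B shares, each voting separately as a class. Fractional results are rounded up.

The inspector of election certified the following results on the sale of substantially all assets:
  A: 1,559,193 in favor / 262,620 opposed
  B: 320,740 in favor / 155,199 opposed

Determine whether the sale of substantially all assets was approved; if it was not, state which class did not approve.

Not approved — the B shares did not give the required vote.

A: 3/4 of 2078924 = 1559193; 1,559,193 required, 1,559,193 in favor — approved.
B: 3/5 of 534639 = 320783.40, rounded up to 320784; 320,784 required, 320,740 in favor — not approved.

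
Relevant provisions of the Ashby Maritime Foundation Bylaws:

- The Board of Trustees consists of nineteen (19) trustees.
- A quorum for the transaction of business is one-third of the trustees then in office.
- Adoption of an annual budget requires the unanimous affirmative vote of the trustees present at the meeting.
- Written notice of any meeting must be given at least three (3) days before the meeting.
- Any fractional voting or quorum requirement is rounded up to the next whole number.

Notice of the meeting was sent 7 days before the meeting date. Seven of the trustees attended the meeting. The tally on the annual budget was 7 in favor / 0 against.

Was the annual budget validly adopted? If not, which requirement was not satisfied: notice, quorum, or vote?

Notice: 7 days given; 3 required (7 ≥ 3). Satisfied.
Quorum: 7 present; quorum is 7. Satisfied.
Vote: the annual budget requires the unanimous vote of the trustees present (7). Unanimous means all 7, so 7 affirmative votes are needed; 7 voted in favor. Satisfied.

Valid — all requirements satisfied.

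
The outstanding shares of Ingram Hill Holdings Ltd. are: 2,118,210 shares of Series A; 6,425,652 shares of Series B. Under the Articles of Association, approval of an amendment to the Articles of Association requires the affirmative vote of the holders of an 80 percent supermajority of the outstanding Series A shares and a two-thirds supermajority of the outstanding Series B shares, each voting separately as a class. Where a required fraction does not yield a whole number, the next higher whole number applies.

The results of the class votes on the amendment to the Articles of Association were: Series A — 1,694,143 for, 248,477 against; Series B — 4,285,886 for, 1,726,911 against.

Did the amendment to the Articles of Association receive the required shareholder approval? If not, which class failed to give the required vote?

Not approved — the Series A shares did not give the required vote.

Series A: 4/5 of 2118210 = 1694568; 1,694,568 required, 1,694,143 in favor — not approved.
Series B: 2/3 of 6425652 = 4283768; 4,283,768 required, 4,285,886 in favor — approved.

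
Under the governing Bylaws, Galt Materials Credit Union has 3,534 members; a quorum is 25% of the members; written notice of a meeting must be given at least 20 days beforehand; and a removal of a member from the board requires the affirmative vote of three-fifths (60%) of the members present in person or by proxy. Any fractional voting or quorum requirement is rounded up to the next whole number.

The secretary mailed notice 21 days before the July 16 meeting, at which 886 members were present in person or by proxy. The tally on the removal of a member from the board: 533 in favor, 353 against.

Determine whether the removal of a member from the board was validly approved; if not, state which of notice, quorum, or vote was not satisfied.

Notice: 21 days given; 20 required. Satisfied.
Quorum: 25% of 3,534 = 883.50, rounded up to 884; 886 present. Satisfied.
Vote: requires three-fifths of those present (886); 3/5 of 886 = 531.60, rounded up to 532, so 532 needed; 533 in favor. Satisfied.

Valid — all requirements satisfied.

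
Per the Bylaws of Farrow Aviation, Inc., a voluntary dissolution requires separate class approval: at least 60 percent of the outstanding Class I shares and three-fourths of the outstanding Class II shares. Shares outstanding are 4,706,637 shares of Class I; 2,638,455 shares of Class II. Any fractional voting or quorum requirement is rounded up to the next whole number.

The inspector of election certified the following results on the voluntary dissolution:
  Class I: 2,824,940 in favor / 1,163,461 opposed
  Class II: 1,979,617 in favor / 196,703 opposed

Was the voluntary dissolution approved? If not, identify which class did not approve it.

Approved — every class gave the required vote.

Class I: 3/5 of 4706637 = 2823982.20, rounded up to 2823983; 2,823,983 required, 2,824,940 in favor — approved.
Class II: 3/4 of 2638455 = 1978841.25, rounded up to 1978842; 1,978,842 required, 1,979,617 in favor — approved.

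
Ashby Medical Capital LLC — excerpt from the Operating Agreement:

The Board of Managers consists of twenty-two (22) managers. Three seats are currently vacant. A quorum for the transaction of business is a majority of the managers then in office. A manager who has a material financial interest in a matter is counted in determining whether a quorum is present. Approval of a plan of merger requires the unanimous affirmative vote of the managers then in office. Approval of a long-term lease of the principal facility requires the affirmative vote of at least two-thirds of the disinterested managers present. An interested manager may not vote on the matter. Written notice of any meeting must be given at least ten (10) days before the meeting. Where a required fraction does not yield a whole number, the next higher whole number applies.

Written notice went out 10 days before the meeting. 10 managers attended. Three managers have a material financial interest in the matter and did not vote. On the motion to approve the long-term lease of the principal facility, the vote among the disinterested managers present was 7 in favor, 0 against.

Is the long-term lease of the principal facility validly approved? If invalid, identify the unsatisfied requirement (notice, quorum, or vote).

Valid — all requirements satisfied.

Notice: 10 days given; 10 required (10 ≥ 10). Satisfied.
Quorum: 10 present (interested managers count toward quorum); quorum is 10. Satisfied.
Vote: the long-term lease of the principal facility requires two-thirds of the disinterested managers present (10 − 3 = 7). 2/3 of 7 = 4.67, rounded up to 5, so 5 affirmative votes are needed; 7 voted in favor. Satisfied.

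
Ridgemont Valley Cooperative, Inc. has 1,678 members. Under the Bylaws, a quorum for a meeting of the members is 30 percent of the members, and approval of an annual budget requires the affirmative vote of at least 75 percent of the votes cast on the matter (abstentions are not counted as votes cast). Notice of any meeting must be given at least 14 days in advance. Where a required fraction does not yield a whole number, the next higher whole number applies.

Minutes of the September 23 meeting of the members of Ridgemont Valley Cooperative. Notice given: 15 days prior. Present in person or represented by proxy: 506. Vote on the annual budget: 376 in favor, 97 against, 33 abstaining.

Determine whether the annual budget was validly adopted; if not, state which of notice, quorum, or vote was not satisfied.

Notice: 15 days given; 14 required. Satisfied.
Quorum: 30% of 1,678 = 503.40, rounded up to 504; 506 present. Satisfied.
Vote: requires three-fourths of the votes cast (506 − 33 abstaining = 473); 3/4 of 473 = 354.75, rounded up to 355, so 355 needed; 376 in favor. Satisfied.

Valid — all requirements satisfied.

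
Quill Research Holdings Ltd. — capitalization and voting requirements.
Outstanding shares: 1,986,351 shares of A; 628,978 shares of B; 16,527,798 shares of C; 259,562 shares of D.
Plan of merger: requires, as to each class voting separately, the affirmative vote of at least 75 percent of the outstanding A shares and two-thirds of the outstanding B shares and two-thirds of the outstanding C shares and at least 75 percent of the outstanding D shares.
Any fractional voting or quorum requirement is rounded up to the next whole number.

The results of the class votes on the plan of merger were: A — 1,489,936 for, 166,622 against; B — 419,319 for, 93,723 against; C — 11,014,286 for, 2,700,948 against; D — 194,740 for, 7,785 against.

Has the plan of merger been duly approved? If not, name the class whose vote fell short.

Not approved — the C shares did not give the required vote.

A: 3/4 of 1986351 = 1489763.25, rounded up to 1489764; 1,489,764 required, 1,489,936 in favor — approved.
B: 2/3 of 628978 = 419318.67, rounded up to 419319; 419,319 required, 419,319 in favor — approved.
C: 2/3 of 16527798 = 11018532; 11,018,532 required, 11,014,286 in favor — not approved.
D: 3/4 of 259562 = 194671.50, rounded up to 194672; 194,672 required, 194,740 in favor — approved.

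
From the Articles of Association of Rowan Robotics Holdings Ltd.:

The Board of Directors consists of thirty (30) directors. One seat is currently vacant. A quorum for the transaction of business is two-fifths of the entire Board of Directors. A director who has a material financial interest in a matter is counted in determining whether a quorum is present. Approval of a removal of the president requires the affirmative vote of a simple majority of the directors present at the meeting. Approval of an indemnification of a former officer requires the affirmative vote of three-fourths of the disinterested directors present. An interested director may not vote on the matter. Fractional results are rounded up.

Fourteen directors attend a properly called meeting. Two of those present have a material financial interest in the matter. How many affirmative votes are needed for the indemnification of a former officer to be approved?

9

The indemnification of a former officer requires three-fourths of the disinterested directors present (14 − 2 = 12).
3/4 of 12 = 9.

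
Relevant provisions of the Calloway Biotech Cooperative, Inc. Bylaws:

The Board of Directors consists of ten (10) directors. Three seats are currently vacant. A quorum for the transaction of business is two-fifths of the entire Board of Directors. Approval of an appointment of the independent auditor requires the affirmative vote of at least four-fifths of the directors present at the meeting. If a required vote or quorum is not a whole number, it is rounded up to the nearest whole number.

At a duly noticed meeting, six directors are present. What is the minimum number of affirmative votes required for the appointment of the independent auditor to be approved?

5

The appointment of the independent auditor requires four-fifths of the directors present (6).
4/5 of 6 = 4.80, rounded up to 5.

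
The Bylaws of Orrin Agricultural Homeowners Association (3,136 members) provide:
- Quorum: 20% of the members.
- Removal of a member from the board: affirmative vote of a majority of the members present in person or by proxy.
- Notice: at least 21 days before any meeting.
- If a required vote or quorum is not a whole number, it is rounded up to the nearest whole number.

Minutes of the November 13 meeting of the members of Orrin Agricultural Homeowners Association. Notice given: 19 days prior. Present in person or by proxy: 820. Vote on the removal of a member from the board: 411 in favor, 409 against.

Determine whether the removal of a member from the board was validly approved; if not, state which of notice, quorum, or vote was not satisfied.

Invalid — notice requirement not satisfied.

Notice: 19 days given; 21 required. Not satisfied.
Quorum: 20% of 3,136 = 627.20, rounded up to 628; 820 present. Satisfied.
Vote: requires a majority of those present (820); a majority of 820 is 411, so 411 needed; 411 in favor. Satisfied.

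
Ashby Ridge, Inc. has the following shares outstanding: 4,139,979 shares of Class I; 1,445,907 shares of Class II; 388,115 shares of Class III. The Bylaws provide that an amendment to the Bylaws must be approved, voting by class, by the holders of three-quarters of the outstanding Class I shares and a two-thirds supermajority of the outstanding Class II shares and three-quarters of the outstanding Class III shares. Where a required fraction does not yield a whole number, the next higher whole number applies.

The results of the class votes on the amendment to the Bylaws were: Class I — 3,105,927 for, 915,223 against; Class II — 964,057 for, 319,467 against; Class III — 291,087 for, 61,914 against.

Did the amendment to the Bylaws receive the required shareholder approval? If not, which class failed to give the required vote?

Class I: 3/4 of 4139979 = 3104984.25, rounded up to 3104985; 3,104,985 required, 3,105,927 in favor — approved.
Class II: 2/3 of 1445907 = 963938; 963,938 required, 964,057 in favor — approved.
Class III: 3/4 of 388115 = 291086.25, rounded up to 291087; 291,087 required, 291,087 in favor — approved.

Approved — every class gave the required vote.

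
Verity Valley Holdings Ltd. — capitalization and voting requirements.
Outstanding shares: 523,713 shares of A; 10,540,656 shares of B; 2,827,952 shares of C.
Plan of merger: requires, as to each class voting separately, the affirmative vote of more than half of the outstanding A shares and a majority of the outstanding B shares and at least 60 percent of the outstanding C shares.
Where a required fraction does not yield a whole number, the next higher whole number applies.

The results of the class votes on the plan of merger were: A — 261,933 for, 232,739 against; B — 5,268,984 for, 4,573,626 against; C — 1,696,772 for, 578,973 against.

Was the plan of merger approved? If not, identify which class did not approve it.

Not approved — the B shares did not give the required vote.

A: a majority of 523713 is 261857; 261,857 required, 261,933 in favor — approved.
B: a majority of 10540656 is 5270329; 5,270,329 required, 5,268,984 in favor — not approved.
C: 3/5 of 2827952 = 1696771.20, rounded up to 1696772; 1,696,772 required, 1,696,772 in favor — approved.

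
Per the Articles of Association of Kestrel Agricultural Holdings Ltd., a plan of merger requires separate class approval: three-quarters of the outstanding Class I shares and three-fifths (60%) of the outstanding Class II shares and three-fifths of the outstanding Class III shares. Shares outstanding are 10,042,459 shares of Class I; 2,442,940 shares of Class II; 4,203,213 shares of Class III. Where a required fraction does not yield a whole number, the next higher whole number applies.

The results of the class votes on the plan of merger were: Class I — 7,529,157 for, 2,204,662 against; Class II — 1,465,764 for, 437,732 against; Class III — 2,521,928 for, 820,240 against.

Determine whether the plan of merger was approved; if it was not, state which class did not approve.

Class I: 3/4 of 10042459 = 7531844.25, rounded up to 7531845; 7,531,845 required, 7,529,157 in favor — not approved.
Class II: 3/5 of 2442940 = 1465764; 1,465,764 required, 1,465,764 in favor — approved.
Class III: 3/5 of 4203213 = 2521927.80, rounded up to 2521928; 2,521,928 required, 2,521,928 in favor — approved.

Not approved — the Class I shares did not give the required vote.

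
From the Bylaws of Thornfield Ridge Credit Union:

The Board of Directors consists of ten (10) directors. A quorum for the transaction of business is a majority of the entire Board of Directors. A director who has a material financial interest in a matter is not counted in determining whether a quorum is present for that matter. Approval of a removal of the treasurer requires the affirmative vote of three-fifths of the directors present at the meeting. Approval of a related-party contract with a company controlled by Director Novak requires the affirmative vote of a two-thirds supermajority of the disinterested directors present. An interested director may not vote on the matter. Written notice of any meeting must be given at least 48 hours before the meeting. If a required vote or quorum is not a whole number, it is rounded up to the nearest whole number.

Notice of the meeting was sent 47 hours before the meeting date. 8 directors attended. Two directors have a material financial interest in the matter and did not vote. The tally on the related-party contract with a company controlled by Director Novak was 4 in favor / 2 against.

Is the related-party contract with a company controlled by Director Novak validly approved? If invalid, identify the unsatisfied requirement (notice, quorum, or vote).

Notice: 47 hours given; 48 required (47 < 48). Not satisfied.
Quorum: 8 present, but the 2 interested directors do not count, leaving 6. Quorum is 6. Satisfied.
Vote: the related-party contract with a company controlled by Director Novak requires two-thirds of the disinterested directors present (8 − 2 = 6). 2/3 of 6 = 4, so 4 affirmative votes are needed; 4 voted in favor. Satisfied.

Invalid — notice requirement not satisfied.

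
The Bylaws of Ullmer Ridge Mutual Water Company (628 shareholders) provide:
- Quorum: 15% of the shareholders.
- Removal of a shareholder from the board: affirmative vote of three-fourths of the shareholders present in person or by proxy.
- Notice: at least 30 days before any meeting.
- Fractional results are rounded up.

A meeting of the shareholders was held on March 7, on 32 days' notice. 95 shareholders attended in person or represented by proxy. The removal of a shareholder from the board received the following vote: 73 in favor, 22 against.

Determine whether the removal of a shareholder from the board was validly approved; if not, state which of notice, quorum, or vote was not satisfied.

Valid — all requirements satisfied.

Notice: 32 days given; 30 required. Satisfied.
Quorum: 15% of 628 = 94.20, rounded up to 95; 95 present. Satisfied.
Vote: requires three-fourths of those present (95); 3/4 of 95 = 71.25, rounded up to 72, so 72 needed; 73 in favor. Satisfied.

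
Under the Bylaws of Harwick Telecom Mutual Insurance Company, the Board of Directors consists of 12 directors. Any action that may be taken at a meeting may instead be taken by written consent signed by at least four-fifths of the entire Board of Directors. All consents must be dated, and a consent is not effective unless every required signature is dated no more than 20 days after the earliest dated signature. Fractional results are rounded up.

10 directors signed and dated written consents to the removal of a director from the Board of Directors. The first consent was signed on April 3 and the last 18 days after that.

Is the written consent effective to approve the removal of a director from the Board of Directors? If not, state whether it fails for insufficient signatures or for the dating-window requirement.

Effective — both the signature and dating-window requirements are satisfied.

Signatures required: at least four-fifths of 12 — 4/5 of 12 = 9.60, rounded up to 10, so 10 needed; 10 signed. Sufficient.
Dating window: the latest signature is 18 days after the earliest; the limit is 20 days. Within the window.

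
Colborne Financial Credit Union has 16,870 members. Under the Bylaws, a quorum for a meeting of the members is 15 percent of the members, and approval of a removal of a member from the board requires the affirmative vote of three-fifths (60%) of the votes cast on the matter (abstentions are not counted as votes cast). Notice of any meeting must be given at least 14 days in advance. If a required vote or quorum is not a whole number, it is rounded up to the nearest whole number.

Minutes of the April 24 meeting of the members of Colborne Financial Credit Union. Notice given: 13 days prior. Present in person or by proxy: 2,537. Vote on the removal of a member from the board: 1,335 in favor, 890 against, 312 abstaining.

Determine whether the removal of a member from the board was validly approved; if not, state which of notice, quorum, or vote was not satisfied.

Notice: 13 days given; 14 required. Not satisfied.
Quorum: 15% of 16,870 = 2,530.50, rounded up to 2,531; 2,537 present. Satisfied.
Vote: requires three-fifths of the votes cast (2,537 − 312 abstaining = 2,225); 3/5 of 2225 = 1335, so 1,335 needed; 1,335 in favor. Satisfied.

Invalid — notice requirement not satisfied.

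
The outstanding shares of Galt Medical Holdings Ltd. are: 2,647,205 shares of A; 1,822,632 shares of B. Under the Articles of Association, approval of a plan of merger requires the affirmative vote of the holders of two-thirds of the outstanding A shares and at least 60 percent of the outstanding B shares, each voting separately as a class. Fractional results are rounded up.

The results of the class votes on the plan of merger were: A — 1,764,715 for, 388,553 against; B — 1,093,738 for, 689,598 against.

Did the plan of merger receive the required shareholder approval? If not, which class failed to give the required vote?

A: 2/3 of 2647205 = 1764803.33, rounded up to 1764804; 1,764,804 required, 1,764,715 in favor — not approved.
B: 3/5 of 1822632 = 1093579.20, rounded up to 1093580; 1,093,580 required, 1,093,738 in favor — approved.

Not approved — the A shares did not give the required vote.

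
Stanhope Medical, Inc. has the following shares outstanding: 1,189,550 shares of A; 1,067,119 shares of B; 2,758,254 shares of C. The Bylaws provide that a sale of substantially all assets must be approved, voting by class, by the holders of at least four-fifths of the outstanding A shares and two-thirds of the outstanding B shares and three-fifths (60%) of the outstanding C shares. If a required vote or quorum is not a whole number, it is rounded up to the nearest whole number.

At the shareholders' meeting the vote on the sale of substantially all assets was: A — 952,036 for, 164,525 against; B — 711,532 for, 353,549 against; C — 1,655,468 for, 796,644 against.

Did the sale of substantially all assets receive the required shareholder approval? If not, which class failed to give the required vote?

A: 4/5 of 1189550 = 951640; 951,640 required, 952,036 in favor — approved.
B: 2/3 of 1067119 = 711412.67, rounded up to 711413; 711,413 required, 711,532 in favor — approved.
C: 3/5 of 2758254 = 1654952.40, rounded up to 1654953; 1,654,953 required, 1,655,468 in favor — approved.

Approved — every class gave the required vote.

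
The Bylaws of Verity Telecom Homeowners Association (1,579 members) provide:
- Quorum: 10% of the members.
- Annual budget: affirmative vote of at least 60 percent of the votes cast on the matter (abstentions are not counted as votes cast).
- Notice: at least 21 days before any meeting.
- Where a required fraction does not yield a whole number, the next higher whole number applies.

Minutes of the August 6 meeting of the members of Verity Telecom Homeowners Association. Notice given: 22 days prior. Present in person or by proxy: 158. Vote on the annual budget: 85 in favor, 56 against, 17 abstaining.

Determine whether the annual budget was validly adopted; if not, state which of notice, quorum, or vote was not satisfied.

Valid — all requirements satisfied.

Notice: 22 days given; 21 required. Satisfied.
Quorum: 10% of 1,579 = 157.90, rounded up to 158; 158 present. Satisfied.
Vote: requires three-fifths of the votes cast (158 − 17 abstaining = 141); 3/5 of 141 = 84.60, rounded up to 85, so 85 needed; 85 in favor. Satisfied.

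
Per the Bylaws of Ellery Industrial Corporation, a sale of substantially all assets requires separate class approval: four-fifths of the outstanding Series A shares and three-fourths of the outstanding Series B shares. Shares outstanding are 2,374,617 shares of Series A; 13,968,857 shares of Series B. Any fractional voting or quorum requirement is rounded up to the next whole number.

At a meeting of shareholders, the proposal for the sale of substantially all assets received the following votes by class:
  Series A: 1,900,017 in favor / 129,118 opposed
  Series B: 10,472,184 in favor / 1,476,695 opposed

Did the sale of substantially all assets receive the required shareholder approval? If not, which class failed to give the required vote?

Not approved — the Series B shares did not give the required vote.

Series A: 4/5 of 2374617 = 1899693.60, rounded up to 1899694; 1,899,694 required, 1,900,017 in favor — approved.
Series B: 3/4 of 13968857 = 10476642.75, rounded up to 10476643; 10,476,643 required, 10,472,184 in favor — not approved.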